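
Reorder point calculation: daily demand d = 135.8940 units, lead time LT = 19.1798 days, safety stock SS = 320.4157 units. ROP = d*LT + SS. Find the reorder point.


d*LT = 135.8940 * 19.1798 = 2606.4197
ROP = 2606.4197 + 320.4157 = 2926.8354

2926.8354 units


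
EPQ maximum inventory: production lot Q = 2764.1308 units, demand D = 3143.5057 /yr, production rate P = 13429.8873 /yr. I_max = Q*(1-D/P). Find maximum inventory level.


D/P = 0.2341
1 - D/P = 0.7659
I_max = 2764.1308 * 0.7659 = 2117.1365

2117.1365 units


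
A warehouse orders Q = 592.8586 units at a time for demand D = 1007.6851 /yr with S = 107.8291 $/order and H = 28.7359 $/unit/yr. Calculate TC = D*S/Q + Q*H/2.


Ordering cost = D*S/Q = 183.2777
Holding cost = Q*H/2 = 8518.1627
TC = 183.2777 + 8518.1627 = 8701.4405

8701.4405 $/yr


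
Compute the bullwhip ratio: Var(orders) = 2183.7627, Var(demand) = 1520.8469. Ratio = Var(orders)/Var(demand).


BW = 2183.7627 / 1520.8469 = 1.4359

1.4359


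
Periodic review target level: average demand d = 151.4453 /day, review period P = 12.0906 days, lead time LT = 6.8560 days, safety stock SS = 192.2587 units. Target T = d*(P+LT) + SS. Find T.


P + LT = 18.9466
d*(P+LT) = 151.4453 * 18.9466 = 2869.3735
T = 2869.3735 + 192.2587 = 3061.6322

3061.6322 units


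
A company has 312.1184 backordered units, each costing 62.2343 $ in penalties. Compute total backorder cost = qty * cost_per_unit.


Total = 312.1184 * 62.2343 = 19424.4701

19424.4701 $


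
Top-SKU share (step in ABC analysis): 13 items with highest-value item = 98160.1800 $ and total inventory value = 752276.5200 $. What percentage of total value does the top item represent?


Top item = 98160.1800
Total = 752276.5200
Percentage = 98160.1800 / 752276.5200 * 100 = 13.0484

13.0484%


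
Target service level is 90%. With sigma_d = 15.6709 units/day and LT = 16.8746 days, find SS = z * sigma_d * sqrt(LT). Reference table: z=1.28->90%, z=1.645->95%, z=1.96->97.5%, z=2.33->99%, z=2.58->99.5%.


From the table, SL = 90% corresponds to z = 1.28
sqrt(LT) = sqrt(16.8746) = 4.1079
SS = 1.28 * 15.6709 * 4.1079 = 82.3988

82.3988 units


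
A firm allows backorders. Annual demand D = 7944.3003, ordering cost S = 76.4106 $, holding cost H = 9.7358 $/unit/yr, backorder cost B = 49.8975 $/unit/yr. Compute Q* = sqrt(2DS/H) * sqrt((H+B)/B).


sqrt(2DS/H) = 353.1293
sqrt((H+B)/B) = 1.0932
Q* = 353.1293 * 1.0932 = 386.0458

386.0458 units


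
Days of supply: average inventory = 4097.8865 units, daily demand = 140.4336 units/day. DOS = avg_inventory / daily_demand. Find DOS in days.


DOS = 4097.8865 / 140.4336 = 29.1802

29.1802 days


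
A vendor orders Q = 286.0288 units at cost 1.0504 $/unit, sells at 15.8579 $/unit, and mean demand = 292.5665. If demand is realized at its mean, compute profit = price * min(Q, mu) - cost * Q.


Sales at mu = min(286.0288, 292.5665) = 286.0288
Revenue = 15.8579 * 286.0288 = 4535.8161
Total cost = 1.0504 * 286.0288 = 300.4447
Profit = 4535.8161 - 300.4447 = 4235.3715

4235.3715 $


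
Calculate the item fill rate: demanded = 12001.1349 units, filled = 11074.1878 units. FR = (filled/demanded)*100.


FR = 11074.1878 / 12001.1349 * 100 = 92.2762

92.2762%


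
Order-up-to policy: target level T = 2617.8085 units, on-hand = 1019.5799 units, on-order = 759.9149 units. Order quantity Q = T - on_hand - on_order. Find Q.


Inventory position = OH + OO = 1019.5799 + 759.9149 = 1779.4948
Q = 2617.8085 - 1779.4948 = 838.3137

838.3137 units


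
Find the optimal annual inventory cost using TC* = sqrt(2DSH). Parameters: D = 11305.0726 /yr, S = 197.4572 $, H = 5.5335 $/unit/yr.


2*D*S*H = 24704509.7501
TC* = sqrt(24704509.7501) = 4970.3631

4970.3631 $/yr


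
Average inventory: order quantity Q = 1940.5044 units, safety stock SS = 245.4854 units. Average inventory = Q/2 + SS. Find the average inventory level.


Q/2 = 970.2522
Avg = 970.2522 + 245.4854 = 1215.7376

1215.7376 units


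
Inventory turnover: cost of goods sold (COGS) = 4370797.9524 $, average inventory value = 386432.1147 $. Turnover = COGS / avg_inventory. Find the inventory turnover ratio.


Turnover = 4370797.9524 / 386432.1147 = 11.3106

11.3106


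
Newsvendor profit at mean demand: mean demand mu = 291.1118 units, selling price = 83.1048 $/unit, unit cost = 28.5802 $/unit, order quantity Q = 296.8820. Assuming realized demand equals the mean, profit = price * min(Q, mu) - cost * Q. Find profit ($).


Sales at mu = min(296.8820, 291.1118) = 291.1118
Revenue = 83.1048 * 291.1118 = 24192.7879
Total cost = 28.5802 * 296.8820 = 8484.9469
Profit = 24192.7879 - 8484.9469 = 15707.8410

15707.8410 $


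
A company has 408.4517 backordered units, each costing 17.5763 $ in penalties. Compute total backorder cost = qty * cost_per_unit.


Total = 408.4517 * 17.5763 = 7179.0696

7179.0696 $


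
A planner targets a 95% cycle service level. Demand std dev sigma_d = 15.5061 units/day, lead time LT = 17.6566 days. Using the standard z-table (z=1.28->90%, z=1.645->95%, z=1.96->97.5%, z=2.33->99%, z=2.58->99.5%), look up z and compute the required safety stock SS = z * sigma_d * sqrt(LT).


From the table, SL = 95% corresponds to z = 1.645
sqrt(LT) = sqrt(17.6566) = 4.2020
SS = 1.645 * 15.5061 * 4.2020 = 107.1820

107.1820 units


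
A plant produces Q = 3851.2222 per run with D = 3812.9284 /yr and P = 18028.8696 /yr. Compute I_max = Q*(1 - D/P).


D/P = 0.2115
1 - D/P = 0.7885
I_max = 3851.2222 * 0.7885 = 3036.7266

3036.7266 units


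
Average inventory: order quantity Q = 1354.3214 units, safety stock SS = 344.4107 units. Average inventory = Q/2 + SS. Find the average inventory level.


Q/2 = 677.1607
Avg = 677.1607 + 344.4107 = 1021.5714

1021.5714 units


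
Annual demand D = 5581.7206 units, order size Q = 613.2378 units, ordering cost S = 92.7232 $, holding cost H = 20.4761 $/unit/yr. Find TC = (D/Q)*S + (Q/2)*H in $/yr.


Ordering cost = D*S/Q = 843.9711
Holding cost = Q*H/2 = 6278.3593
TC = 843.9711 + 6278.3593 = 7122.3304

7122.3304 $/yr


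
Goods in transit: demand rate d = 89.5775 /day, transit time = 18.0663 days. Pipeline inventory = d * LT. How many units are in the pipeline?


Pipeline = 89.5775 * 18.0663 = 1618.3340

1618.3340 units


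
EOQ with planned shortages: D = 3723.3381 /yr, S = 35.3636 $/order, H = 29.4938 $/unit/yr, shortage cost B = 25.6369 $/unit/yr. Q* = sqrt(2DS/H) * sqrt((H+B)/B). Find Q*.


sqrt(2DS/H) = 94.4918
sqrt((H+B)/B) = 1.4664
Q* = 94.4918 * 1.4664 = 138.5665

138.5665 units


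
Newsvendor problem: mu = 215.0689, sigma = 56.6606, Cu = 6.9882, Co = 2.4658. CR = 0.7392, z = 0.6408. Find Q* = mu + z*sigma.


CR = Cu/(Cu+Co) = 6.9882/(6.9882+2.4658) = 0.7392
z = 0.6408
Q* = 215.0689 + 0.6408 * 56.6606 = 251.3770

251.3770 units


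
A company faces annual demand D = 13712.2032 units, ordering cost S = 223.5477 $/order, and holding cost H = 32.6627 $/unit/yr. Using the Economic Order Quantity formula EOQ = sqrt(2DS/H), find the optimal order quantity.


2*D*S = 2 * 13712.2032 * 223.5477 = 6130662.9746
2*D*S/H = 187696.1480
EOQ = sqrt(187696.1480) = 433.2391

433.2391 units


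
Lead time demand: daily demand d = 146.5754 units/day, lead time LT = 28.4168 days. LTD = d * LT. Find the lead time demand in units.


LTD = 146.5754 * 28.4168 = 4165.2038

4165.2038 units


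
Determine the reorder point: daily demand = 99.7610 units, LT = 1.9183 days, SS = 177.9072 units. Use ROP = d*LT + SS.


d*LT = 99.7610 * 1.9183 = 191.3715
ROP = 191.3715 + 177.9072 = 369.2787

369.2787 units


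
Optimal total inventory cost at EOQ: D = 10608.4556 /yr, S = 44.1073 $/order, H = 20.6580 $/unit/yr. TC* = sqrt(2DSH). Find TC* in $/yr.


2*D*S*H = 19332183.3466
TC* = sqrt(19332183.3466) = 4396.8379

4396.8379 $/yr


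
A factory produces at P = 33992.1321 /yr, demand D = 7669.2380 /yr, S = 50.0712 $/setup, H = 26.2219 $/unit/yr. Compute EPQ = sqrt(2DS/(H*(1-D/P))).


1 - D/P = 1 - 0.2256 = 0.7744
H*(1-D/P) = 20.3058
2DS = 768015.8995
EPQ = sqrt(37822.5515) = 194.4802

194.4802 units


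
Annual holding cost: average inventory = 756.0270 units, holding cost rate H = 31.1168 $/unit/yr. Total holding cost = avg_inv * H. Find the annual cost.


Cost = 756.0270 * 31.1168 = 23525.1410

23525.1410 $/yr


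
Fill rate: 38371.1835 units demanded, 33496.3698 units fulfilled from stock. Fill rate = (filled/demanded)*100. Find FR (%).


FR = 33496.3698 / 38371.1835 * 100 = 87.2956

87.2956%


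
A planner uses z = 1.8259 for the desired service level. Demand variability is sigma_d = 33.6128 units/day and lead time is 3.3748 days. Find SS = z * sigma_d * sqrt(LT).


sqrt(LT) = sqrt(3.3748) = 1.8371
SS = 1.8259 * 33.6128 * 1.8371 = 112.7472

112.7472 units


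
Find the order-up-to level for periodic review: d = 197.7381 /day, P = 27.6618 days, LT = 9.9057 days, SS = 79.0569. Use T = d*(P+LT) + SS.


P + LT = 37.5675
d*(P+LT) = 197.7381 * 37.5675 = 7428.5261
T = 7428.5261 + 79.0569 = 7507.5830

7507.5830 units


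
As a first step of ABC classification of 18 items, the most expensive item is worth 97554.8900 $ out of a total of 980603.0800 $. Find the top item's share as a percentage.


Top item = 97554.8900
Total = 980603.0800
Percentage = 97554.8900 / 980603.0800 * 100 = 9.9485

9.9485%


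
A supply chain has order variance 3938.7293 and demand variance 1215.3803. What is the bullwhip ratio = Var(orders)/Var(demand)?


BW = 3938.7293 / 1215.3803 = 3.2407

3.2407


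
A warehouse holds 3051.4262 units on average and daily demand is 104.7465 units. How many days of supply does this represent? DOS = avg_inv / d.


DOS = 3051.4262 / 104.7465 = 29.1315

29.1315 days


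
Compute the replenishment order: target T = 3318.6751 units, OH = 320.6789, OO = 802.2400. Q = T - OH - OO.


Inventory position = OH + OO = 320.6789 + 802.2400 = 1122.9189
Q = 3318.6751 - 1122.9189 = 2195.7562

2195.7562 units


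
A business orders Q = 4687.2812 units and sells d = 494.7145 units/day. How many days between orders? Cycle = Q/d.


Cycle = 4687.2812 / 494.7145 = 9.4747

9.4747 days


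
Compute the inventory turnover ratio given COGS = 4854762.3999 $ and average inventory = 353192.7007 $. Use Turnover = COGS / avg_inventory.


Turnover = 4854762.3999 / 353192.7007 = 13.7454

13.7454


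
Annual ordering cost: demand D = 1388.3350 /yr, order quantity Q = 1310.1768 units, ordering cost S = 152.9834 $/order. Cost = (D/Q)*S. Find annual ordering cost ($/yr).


Number of orders = D/Q = 1.0597
Cost = 1.0597 * 152.9834 = 162.1096

162.1096 $/yr


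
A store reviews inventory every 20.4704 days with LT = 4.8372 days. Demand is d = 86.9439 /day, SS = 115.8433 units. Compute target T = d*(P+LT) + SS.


P + LT = 25.3076
d*(P+LT) = 86.9439 * 25.3076 = 2200.3414
T = 2200.3414 + 115.8433 = 2316.1847

2316.1847 units


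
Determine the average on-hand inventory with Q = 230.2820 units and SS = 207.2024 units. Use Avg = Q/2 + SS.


Q/2 = 115.1410
Avg = 115.1410 + 207.2024 = 322.3434

322.3434 units


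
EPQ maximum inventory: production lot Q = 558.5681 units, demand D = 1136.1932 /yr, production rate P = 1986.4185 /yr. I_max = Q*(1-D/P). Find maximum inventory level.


D/P = 0.5720
1 - D/P = 0.4280
I_max = 558.5681 * 0.4280 = 239.0779

239.0779 units


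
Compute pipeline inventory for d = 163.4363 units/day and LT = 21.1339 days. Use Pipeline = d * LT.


Pipeline = 163.4363 * 21.1339 = 3454.0464

3454.0464 units


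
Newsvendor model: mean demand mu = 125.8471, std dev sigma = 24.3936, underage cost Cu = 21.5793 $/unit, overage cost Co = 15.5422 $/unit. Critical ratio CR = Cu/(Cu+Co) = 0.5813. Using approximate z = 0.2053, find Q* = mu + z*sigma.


CR = Cu/(Cu+Co) = 21.5793/(21.5793+15.5422) = 0.5813
z = 0.2053
Q* = 125.8471 + 0.2053 * 24.3936 = 130.8551

130.8551 units


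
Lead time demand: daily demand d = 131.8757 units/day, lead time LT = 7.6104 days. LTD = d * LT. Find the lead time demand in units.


LTD = 131.8757 * 7.6104 = 1003.6268

1003.6268 units


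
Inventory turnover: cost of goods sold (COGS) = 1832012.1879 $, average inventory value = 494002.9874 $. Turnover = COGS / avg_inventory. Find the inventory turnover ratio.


Turnover = 1832012.1879 / 494002.9874 = 3.7085

3.7085


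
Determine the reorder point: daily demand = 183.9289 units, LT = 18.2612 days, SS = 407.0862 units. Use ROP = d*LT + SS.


d*LT = 183.9289 * 18.2612 = 3358.7624
ROP = 3358.7624 + 407.0862 = 3765.8486

3765.8486 units


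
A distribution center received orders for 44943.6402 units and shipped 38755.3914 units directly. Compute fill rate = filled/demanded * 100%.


FR = 38755.3914 / 44943.6402 * 100 = 86.2311

86.2311%


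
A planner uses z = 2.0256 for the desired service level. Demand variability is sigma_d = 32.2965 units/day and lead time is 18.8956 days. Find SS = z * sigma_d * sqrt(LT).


sqrt(LT) = sqrt(18.8956) = 4.3469
SS = 2.0256 * 32.2965 * 4.3469 = 284.3737

284.3737 units


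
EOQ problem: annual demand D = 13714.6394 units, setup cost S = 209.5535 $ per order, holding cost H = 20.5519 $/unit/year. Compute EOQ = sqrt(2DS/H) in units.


2*D*S = 2 * 13714.6394 * 209.5535 = 5747901.3750
2*D*S/H = 279677.3717
EOQ = sqrt(279677.3717) = 528.8453

528.8453 units


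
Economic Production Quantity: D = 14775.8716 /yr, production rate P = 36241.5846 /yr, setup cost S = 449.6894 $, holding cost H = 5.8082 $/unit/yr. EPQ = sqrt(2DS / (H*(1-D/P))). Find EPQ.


1 - D/P = 1 - 0.4077 = 0.5923
H*(1-D/P) = 3.4402
2DS = 13289105.6686
EPQ = sqrt(3862923.0051) = 1965.4320

1965.4320 units


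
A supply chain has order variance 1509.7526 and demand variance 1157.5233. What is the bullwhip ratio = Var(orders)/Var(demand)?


BW = 1509.7526 / 1157.5233 = 1.3043

1.3043


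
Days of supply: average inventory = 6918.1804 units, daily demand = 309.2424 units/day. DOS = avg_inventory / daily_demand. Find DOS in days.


DOS = 6918.1804 / 309.2424 = 22.3714

22.3714 days


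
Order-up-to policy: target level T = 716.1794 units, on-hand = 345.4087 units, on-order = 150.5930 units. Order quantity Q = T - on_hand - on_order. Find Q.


Inventory position = OH + OO = 345.4087 + 150.5930 = 496.0017
Q = 716.1794 - 496.0017 = 220.1777

220.1777 units


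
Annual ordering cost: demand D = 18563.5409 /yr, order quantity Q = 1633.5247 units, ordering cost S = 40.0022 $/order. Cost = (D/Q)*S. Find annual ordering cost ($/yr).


Number of orders = D/Q = 11.3641
Cost = 11.3641 * 40.0022 = 454.5891

454.5891 $/yr


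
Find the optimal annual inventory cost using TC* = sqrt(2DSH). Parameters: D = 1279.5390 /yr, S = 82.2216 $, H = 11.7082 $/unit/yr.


2*D*S*H = 2463539.7801
TC* = sqrt(2463539.7801) = 1569.5667

1569.5667 $/yr


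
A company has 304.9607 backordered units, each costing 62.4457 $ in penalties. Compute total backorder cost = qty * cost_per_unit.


Total = 304.9607 * 62.4457 = 19043.4844

19043.4844 $


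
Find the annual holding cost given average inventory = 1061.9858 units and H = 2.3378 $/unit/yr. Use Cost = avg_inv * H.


Cost = 1061.9858 * 2.3378 = 2482.7104

2482.7104 $/yr


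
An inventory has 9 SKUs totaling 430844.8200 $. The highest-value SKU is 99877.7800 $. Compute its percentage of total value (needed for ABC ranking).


Top item = 99877.7800
Total = 430844.8200
Percentage = 99877.7800 / 430844.8200 * 100 = 23.1818

23.1818%


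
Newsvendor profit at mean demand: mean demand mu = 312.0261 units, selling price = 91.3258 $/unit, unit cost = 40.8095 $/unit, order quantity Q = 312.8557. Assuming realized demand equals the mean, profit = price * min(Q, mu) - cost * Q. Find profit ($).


Sales at mu = min(312.8557, 312.0261) = 312.0261
Revenue = 91.3258 * 312.0261 = 28496.0332
Total cost = 40.8095 * 312.8557 = 12767.4847
Profit = 28496.0332 - 12767.4847 = 15728.5485

15728.5485 $


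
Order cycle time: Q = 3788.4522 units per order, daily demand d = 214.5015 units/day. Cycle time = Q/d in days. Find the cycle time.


Cycle = 3788.4522 / 214.5015 = 17.6617

17.6617 days


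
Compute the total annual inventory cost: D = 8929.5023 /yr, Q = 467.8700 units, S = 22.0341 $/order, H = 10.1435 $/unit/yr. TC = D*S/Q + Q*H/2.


Ordering cost = D*S/Q = 420.5304
Holding cost = Q*H/2 = 2372.9197
TC = 420.5304 + 2372.9197 = 2793.4500

2793.4500 $/yr


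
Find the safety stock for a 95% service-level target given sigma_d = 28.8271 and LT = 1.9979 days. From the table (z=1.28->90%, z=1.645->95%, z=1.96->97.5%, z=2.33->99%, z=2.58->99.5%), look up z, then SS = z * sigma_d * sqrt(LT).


From the table, SL = 95% corresponds to z = 1.645
sqrt(LT) = sqrt(1.9979) = 1.4135
SS = 1.645 * 28.8271 * 1.4135 = 67.0276

67.0276 units


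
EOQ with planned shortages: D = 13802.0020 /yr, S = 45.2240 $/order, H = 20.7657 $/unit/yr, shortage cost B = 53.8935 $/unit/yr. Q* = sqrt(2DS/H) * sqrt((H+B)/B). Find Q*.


sqrt(2DS/H) = 245.1869
sqrt((H+B)/B) = 1.1770
Q* = 245.1869 * 1.1770 = 288.5830

288.5830 units


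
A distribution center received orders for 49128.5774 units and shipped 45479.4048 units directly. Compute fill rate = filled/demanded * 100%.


FR = 45479.4048 / 49128.5774 * 100 = 92.5722

92.5722%


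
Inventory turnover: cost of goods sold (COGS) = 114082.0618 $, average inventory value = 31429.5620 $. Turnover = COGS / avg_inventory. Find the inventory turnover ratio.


Turnover = 114082.0618 / 31429.5620 = 3.6298

3.6298


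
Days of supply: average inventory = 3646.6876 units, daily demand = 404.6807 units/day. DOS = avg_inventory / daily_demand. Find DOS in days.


DOS = 3646.6876 / 404.6807 = 9.0113

9.0113 days


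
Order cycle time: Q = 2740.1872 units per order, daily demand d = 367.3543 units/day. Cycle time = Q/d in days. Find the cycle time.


Cycle = 2740.1872 / 367.3543 = 7.4592

7.4592 days


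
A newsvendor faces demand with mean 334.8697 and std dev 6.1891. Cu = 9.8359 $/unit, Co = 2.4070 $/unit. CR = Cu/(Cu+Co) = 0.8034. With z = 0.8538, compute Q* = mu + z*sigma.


CR = Cu/(Cu+Co) = 9.8359/(9.8359+2.4070) = 0.8034
z = 0.8538
Q* = 334.8697 + 0.8538 * 6.1891 = 340.1540

340.1540 units


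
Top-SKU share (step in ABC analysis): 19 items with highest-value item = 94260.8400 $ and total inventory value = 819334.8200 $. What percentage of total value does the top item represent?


Top item = 94260.8400
Total = 819334.8200
Percentage = 94260.8400 / 819334.8200 * 100 = 11.5046

11.5046%


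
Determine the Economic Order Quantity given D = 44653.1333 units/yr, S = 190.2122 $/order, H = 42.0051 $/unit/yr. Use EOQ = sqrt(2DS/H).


2*D*S = 2 * 44653.1333 * 190.2122 = 16987141.4438
2*D*S/H = 404406.6421
EOQ = sqrt(404406.6421) = 635.9297

635.9297 units


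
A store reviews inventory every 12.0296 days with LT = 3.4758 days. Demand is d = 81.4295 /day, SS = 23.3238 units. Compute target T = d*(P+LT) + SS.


P + LT = 15.5054
d*(P+LT) = 81.4295 * 15.5054 = 1262.5970
T = 1262.5970 + 23.3238 = 1285.9208

1285.9208 units


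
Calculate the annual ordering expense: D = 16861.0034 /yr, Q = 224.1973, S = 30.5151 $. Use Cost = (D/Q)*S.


Number of orders = D/Q = 75.2061
Cost = 75.2061 * 30.5151 = 2294.9215

2294.9215 $/yr


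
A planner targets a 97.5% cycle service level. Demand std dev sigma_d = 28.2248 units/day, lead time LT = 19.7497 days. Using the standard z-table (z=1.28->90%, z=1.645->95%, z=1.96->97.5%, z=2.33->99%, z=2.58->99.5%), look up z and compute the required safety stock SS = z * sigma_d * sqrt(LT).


From the table, SL = 97.5% corresponds to z = 1.96
sqrt(LT) = sqrt(19.7497) = 4.4441
SS = 1.96 * 28.2248 * 4.4441 = 245.8483

245.8483 units


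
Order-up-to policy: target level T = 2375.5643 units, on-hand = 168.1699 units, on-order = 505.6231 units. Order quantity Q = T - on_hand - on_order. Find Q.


Inventory position = OH + OO = 168.1699 + 505.6231 = 673.7930
Q = 2375.5643 - 673.7930 = 1701.7713

1701.7713 units


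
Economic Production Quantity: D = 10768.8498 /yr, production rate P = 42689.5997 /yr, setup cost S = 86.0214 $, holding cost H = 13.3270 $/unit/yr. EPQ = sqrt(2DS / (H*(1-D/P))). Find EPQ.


1 - D/P = 1 - 0.2523 = 0.7477
H*(1-D/P) = 9.9651
2DS = 1852703.0724
EPQ = sqrt(185918.4204) = 431.1826

431.1826 units


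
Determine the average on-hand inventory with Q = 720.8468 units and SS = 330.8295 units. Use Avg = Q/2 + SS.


Q/2 = 360.4234
Avg = 360.4234 + 330.8295 = 691.2529

691.2529 units


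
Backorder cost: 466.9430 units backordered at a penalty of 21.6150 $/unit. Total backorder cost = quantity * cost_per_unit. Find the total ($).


Total = 466.9430 * 21.6150 = 10092.9729

10092.9729 $


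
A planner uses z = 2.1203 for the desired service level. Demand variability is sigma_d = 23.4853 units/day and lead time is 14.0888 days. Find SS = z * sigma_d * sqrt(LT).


sqrt(LT) = sqrt(14.0888) = 3.7535
SS = 2.1203 * 23.4853 * 3.7535 = 186.9091

186.9091 units


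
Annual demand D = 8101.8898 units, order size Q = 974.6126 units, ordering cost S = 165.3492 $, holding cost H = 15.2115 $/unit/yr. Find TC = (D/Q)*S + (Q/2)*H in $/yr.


Ordering cost = D*S/Q = 1374.5369
Holding cost = Q*H/2 = 7412.6598
TC = 1374.5369 + 7412.6598 = 8787.1967

8787.1967 $/yr


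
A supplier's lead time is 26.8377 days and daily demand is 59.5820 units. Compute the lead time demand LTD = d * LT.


LTD = 59.5820 * 26.8377 = 1599.0438

1599.0438 units


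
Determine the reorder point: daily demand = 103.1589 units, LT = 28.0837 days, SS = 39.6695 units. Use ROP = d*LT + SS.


d*LT = 103.1589 * 28.0837 = 2897.0836
ROP = 2897.0836 + 39.6695 = 2936.7531

2936.7531 units


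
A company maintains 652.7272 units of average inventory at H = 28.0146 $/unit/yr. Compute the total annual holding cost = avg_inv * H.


Cost = 652.7272 * 28.0146 = 18285.8914

18285.8914 $/yr


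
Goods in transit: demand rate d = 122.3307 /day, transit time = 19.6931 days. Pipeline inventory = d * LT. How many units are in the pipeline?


Pipeline = 122.3307 * 19.6931 = 2409.0707

2409.0707 units


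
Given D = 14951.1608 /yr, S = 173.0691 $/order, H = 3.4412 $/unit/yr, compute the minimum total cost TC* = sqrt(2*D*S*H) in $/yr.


2*D*S*H = 17808787.7335
TC* = sqrt(17808787.7335) = 4220.0459

4220.0459 $/yr


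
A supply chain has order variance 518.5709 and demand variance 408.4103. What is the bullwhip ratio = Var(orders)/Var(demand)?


BW = 518.5709 / 408.4103 = 1.2697

1.2697


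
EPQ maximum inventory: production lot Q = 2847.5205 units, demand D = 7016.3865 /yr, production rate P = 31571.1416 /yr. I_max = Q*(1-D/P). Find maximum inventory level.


D/P = 0.2222
1 - D/P = 0.7778
I_max = 2847.5205 * 0.7778 = 2214.6861

2214.6861 units


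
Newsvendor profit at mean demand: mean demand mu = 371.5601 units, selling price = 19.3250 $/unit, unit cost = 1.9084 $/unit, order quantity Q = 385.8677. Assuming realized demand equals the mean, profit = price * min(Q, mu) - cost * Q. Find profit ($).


Sales at mu = min(385.8677, 371.5601) = 371.5601
Revenue = 19.3250 * 371.5601 = 7180.3989
Total cost = 1.9084 * 385.8677 = 736.3899
Profit = 7180.3989 - 736.3899 = 6444.0090

6444.0090 $


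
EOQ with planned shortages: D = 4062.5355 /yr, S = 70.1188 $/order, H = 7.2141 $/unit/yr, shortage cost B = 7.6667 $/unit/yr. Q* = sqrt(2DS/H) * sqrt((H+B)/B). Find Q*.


sqrt(2DS/H) = 281.0216
sqrt((H+B)/B) = 1.3932
Q* = 281.0216 * 1.3932 = 391.5152

391.5152 units


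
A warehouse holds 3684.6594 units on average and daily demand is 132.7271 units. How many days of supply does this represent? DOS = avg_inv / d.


DOS = 3684.6594 / 132.7271 = 27.7612

27.7612 days


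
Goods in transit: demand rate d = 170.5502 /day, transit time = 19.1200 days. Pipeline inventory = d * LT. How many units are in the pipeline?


Pipeline = 170.5502 * 19.1200 = 3260.9198

3260.9198 units


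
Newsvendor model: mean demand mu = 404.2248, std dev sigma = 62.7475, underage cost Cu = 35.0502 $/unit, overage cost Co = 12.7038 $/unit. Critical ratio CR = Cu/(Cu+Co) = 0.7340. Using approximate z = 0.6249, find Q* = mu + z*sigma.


CR = Cu/(Cu+Co) = 35.0502/(35.0502+12.7038) = 0.7340
z = 0.6249
Q* = 404.2248 + 0.6249 * 62.7475 = 443.4357

443.4357 units


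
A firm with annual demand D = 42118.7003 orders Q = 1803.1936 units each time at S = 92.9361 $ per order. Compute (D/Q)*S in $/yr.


Number of orders = D/Q = 23.3578
Cost = 23.3578 * 92.9361 = 2170.7862

2170.7862 $/yr


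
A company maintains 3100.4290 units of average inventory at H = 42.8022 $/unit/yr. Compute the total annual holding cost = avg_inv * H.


Cost = 3100.4290 * 42.8022 = 132705.1821

132705.1821 $/yr


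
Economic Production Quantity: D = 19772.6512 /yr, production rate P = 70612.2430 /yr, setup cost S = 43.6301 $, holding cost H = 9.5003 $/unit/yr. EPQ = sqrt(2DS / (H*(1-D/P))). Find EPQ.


1 - D/P = 1 - 0.2800 = 0.7200
H*(1-D/P) = 6.8401
2DS = 1725365.4982
EPQ = sqrt(252244.5211) = 502.2395

502.2395 units


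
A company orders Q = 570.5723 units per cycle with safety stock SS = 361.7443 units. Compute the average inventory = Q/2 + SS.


Q/2 = 285.2862
Avg = 285.2862 + 361.7443 = 647.0304

647.0304 units


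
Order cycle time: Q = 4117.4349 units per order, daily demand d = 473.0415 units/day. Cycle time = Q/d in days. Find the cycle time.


Cycle = 4117.4349 / 473.0415 = 8.7042

8.7042 days


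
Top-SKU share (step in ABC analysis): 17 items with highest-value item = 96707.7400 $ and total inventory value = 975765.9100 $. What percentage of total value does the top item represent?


Top item = 96707.7400
Total = 975765.9100
Percentage = 96707.7400 / 975765.9100 * 100 = 9.9110

9.9110%


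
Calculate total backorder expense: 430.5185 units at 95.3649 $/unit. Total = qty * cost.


Total = 430.5185 * 95.3649 = 41056.3537

41056.3537 $


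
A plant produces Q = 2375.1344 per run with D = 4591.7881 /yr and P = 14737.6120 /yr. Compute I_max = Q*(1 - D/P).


D/P = 0.3116
1 - D/P = 0.6884
I_max = 2375.1344 * 0.6884 = 1635.1153

1635.1153 units


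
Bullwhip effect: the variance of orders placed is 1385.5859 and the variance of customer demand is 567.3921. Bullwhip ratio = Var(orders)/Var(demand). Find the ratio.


BW = 1385.5859 / 567.3921 = 2.4420

2.4420


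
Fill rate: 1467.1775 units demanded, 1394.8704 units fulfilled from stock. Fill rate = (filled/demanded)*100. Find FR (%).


FR = 1394.8704 / 1467.1775 * 100 = 95.0717

95.0717%


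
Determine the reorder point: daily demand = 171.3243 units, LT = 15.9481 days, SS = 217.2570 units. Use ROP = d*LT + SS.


d*LT = 171.3243 * 15.9481 = 2732.2971
ROP = 2732.2971 + 217.2570 = 2949.5541

2949.5541 units


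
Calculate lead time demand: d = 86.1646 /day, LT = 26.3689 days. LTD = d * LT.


LTD = 86.1646 * 26.3689 = 2272.0657

2272.0657 units


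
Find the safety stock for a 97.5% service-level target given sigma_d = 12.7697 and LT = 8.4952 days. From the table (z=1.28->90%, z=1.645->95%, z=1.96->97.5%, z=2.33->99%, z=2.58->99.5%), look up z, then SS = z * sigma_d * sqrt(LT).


From the table, SL = 97.5% corresponds to z = 1.96
sqrt(LT) = sqrt(8.4952) = 2.9147
SS = 1.96 * 12.7697 * 2.9147 = 72.9497

72.9497 units


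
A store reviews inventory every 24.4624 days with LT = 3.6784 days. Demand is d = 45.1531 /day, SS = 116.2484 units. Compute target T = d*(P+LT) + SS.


P + LT = 28.1408
d*(P+LT) = 45.1531 * 28.1408 = 1270.6444
T = 1270.6444 + 116.2484 = 1386.8928

1386.8928 units


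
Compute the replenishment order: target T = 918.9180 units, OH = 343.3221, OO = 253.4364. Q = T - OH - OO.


Inventory position = OH + OO = 343.3221 + 253.4364 = 596.7585
Q = 918.9180 - 596.7585 = 322.1595

322.1595 units


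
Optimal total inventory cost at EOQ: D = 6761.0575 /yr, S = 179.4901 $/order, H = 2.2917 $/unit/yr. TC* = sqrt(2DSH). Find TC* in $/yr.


2*D*S*H = 5562152.4673
TC* = sqrt(5562152.4673) = 2358.4216

2358.4216 $/yr


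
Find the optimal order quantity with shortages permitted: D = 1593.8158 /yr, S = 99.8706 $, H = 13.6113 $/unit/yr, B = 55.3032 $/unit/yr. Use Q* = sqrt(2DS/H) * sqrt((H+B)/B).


sqrt(2DS/H) = 152.9337
sqrt((H+B)/B) = 1.1163
Q* = 152.9337 * 1.1163 = 170.7196

170.7196 units


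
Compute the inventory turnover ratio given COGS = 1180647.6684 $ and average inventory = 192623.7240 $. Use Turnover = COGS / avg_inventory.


Turnover = 1180647.6684 / 192623.7240 = 6.1293

6.1293


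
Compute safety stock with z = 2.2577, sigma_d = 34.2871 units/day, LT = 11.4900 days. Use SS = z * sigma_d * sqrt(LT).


sqrt(LT) = sqrt(11.4900) = 3.3897
SS = 2.2577 * 34.2871 * 3.3897 = 262.3959

262.3959 units


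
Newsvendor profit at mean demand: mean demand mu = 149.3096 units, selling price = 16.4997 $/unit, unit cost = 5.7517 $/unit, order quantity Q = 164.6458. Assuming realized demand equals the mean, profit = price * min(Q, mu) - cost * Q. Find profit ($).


Sales at mu = min(164.6458, 149.3096) = 149.3096
Revenue = 16.4997 * 149.3096 = 2463.5636
Total cost = 5.7517 * 164.6458 = 946.9932
Profit = 2463.5636 - 946.9932 = 1516.5704

1516.5704 $


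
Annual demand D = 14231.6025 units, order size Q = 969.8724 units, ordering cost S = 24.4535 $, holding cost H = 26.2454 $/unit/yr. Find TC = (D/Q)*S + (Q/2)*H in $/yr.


Ordering cost = D*S/Q = 358.8230
Holding cost = Q*H/2 = 12727.3445
TC = 358.8230 + 12727.3445 = 13086.1675

13086.1675 $/yr


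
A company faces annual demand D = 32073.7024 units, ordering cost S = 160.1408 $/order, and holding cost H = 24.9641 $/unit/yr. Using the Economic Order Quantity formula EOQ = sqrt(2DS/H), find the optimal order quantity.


2*D*S = 2 * 32073.7024 * 160.1408 = 10272616.7226
2*D*S/H = 411495.5766
EOQ = sqrt(411495.5766) = 641.4792

641.4792 units


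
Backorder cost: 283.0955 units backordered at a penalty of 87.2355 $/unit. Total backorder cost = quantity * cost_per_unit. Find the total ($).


Total = 283.0955 * 87.2355 = 24695.9775

24695.9775 $


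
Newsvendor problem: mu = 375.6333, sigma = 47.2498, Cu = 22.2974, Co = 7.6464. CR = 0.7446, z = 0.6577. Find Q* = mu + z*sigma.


CR = Cu/(Cu+Co) = 22.2974/(22.2974+7.6464) = 0.7446
z = 0.6577
Q* = 375.6333 + 0.6577 * 47.2498 = 406.7095

406.7095 units


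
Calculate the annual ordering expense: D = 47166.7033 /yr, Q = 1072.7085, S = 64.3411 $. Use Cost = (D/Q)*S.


Number of orders = D/Q = 43.9697
Cost = 43.9697 * 64.3411 = 2829.0608

2829.0608 $/yr


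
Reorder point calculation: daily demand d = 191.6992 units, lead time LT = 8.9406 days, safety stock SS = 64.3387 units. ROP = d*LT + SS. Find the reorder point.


d*LT = 191.6992 * 8.9406 = 1713.9059
ROP = 1713.9059 + 64.3387 = 1778.2446

1778.2446 units


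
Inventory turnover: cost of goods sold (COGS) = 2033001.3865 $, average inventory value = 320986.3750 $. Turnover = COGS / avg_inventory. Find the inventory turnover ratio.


Turnover = 2033001.3865 / 320986.3750 = 6.3336

6.3336


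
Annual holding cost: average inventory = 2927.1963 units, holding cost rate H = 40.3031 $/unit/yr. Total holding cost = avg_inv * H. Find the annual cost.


Cost = 2927.1963 * 40.3031 = 117975.0852

117975.0852 $/yr


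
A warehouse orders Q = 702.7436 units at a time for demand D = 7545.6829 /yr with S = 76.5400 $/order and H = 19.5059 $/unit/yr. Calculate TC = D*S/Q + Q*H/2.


Ordering cost = D*S/Q = 821.8454
Holding cost = Q*H/2 = 6853.8232
TC = 821.8454 + 6853.8232 = 7675.6686

7675.6686 $/yr


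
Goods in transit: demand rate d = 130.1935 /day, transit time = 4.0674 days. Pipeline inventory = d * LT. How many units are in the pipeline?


Pipeline = 130.1935 * 4.0674 = 529.5490

529.5490 units


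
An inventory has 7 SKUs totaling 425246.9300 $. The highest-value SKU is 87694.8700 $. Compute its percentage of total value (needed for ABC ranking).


Top item = 87694.8700
Total = 425246.9300
Percentage = 87694.8700 / 425246.9300 * 100 = 20.6221

20.6221%


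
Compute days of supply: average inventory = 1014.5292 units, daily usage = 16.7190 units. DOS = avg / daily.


DOS = 1014.5292 / 16.7190 = 60.6812

60.6812 days


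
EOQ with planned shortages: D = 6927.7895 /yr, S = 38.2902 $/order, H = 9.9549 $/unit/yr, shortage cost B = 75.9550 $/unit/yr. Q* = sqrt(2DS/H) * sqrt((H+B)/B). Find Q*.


sqrt(2DS/H) = 230.8542
sqrt((H+B)/B) = 1.0635
Q* = 230.8542 * 1.0635 = 245.5168

245.5168 units


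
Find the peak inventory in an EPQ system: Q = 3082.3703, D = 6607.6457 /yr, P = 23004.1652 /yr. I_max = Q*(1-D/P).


D/P = 0.2872
1 - D/P = 0.7128
I_max = 3082.3703 * 0.7128 = 2196.9997

2196.9997 units


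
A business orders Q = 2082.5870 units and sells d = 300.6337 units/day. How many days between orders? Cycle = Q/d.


Cycle = 2082.5870 / 300.6337 = 6.9273

6.9273 days


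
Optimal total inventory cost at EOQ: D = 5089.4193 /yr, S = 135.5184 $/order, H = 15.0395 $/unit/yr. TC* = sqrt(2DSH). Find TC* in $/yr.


2*D*S*H = 20745785.9008
TC* = sqrt(20745785.9008) = 4554.7542

4554.7542 $/yr


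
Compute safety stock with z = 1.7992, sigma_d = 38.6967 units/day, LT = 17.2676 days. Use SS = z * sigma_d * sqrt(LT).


sqrt(LT) = sqrt(17.2676) = 4.1554
SS = 1.7992 * 38.6967 * 4.1554 = 289.3139

289.3139 units


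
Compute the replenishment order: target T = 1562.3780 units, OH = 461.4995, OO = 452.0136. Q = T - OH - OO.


Inventory position = OH + OO = 461.4995 + 452.0136 = 913.5131
Q = 1562.3780 - 913.5131 = 648.8649

648.8649 units


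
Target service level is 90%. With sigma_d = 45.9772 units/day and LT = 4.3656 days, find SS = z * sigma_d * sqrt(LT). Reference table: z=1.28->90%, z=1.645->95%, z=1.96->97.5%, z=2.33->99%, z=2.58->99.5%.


From the table, SL = 90% corresponds to z = 1.28
sqrt(LT) = sqrt(4.3656) = 2.0894
SS = 1.28 * 45.9772 * 2.0894 = 122.9630

122.9630 units


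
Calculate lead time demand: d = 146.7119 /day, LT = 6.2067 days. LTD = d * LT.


LTD = 146.7119 * 6.2067 = 910.5967

910.5967 units


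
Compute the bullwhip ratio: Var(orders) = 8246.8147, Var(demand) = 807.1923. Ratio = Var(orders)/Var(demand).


BW = 8246.8147 / 807.1923 = 10.2167

10.2167


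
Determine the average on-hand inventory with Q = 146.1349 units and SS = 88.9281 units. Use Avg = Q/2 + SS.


Q/2 = 73.0674
Avg = 73.0674 + 88.9281 = 161.9955

161.9955 units


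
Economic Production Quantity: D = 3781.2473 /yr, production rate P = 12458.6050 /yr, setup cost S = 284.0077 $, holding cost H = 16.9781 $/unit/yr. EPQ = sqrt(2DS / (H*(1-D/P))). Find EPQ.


1 - D/P = 1 - 0.3035 = 0.6965
H*(1-D/P) = 11.8252
2DS = 2147806.6976
EPQ = sqrt(181630.1834) = 426.1809

426.1809 units


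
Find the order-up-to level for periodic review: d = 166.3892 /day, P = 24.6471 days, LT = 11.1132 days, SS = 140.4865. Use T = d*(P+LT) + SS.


P + LT = 35.7603
d*(P+LT) = 166.3892 * 35.7603 = 5950.1277
T = 5950.1277 + 140.4865 = 6090.6142

6090.6142 units


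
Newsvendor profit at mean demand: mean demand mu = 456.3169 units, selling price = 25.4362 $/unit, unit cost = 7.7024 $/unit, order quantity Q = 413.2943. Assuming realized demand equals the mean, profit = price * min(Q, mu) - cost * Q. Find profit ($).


Sales at mu = min(413.2943, 456.3169) = 413.2943
Revenue = 25.4362 * 413.2943 = 10512.6365
Total cost = 7.7024 * 413.2943 = 3183.3580
Profit = 10512.6365 - 3183.3580 = 7329.2785

7329.2785 $


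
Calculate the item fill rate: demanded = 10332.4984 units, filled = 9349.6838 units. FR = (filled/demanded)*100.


FR = 9349.6838 / 10332.4984 * 100 = 90.4881

90.4881%


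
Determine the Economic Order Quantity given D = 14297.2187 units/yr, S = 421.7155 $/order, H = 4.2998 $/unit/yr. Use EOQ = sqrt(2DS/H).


2*D*S = 2 * 14297.2187 * 421.7155 = 12058717.4654
2*D*S/H = 2804483.3400
EOQ = sqrt(2804483.3400) = 1674.6592

1674.6592 units


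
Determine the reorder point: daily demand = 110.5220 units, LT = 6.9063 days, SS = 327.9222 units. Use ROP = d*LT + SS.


d*LT = 110.5220 * 6.9063 = 763.2981
ROP = 763.2981 + 327.9222 = 1091.2203

1091.2203 units


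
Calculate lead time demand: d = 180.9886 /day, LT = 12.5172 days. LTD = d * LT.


LTD = 180.9886 * 12.5172 = 2265.4705

2265.4705 units


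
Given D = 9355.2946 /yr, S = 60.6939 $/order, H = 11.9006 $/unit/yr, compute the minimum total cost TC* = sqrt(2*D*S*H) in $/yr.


2*D*S*H = 13514543.0663
TC* = sqrt(13514543.0663) = 3676.2131

3676.2131 $/yr


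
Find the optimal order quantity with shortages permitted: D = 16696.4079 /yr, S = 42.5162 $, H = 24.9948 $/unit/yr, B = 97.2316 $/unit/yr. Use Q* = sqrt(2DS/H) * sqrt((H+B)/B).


sqrt(2DS/H) = 238.3301
sqrt((H+B)/B) = 1.1212
Q* = 238.3301 * 1.1212 = 267.2131

267.2131 units


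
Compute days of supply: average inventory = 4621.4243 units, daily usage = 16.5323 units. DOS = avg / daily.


DOS = 4621.4243 / 16.5323 = 279.5391

279.5391 days


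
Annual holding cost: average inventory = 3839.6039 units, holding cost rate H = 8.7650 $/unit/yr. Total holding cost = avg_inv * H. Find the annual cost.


Cost = 3839.6039 * 8.7650 = 33654.1282

33654.1282 $/yr


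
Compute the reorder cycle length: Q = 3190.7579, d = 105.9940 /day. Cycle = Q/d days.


Cycle = 3190.7579 / 105.9940 = 30.1032

30.1032 days


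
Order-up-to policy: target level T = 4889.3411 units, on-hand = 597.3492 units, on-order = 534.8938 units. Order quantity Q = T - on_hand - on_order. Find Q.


Inventory position = OH + OO = 597.3492 + 534.8938 = 1132.2430
Q = 4889.3411 - 1132.2430 = 3757.0981

3757.0981 units


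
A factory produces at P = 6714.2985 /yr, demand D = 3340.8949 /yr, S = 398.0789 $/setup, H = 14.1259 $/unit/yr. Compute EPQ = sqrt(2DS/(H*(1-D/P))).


1 - D/P = 1 - 0.4976 = 0.5024
H*(1-D/P) = 7.0971
2DS = 2659879.5336
EPQ = sqrt(374781.5312) = 612.1940

612.1940 units


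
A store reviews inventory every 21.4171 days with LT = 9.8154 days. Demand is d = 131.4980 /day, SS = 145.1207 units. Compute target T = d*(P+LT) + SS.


P + LT = 31.2325
d*(P+LT) = 131.4980 * 31.2325 = 4107.0113
T = 4107.0113 + 145.1207 = 4252.1320

4252.1320 units


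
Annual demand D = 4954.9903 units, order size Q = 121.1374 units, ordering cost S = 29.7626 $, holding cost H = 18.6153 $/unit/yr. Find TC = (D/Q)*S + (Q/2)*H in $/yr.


Ordering cost = D*S/Q = 1217.4060
Holding cost = Q*H/2 = 1127.5045
TC = 1217.4060 + 1127.5045 = 2344.9105

2344.9105 $/yr


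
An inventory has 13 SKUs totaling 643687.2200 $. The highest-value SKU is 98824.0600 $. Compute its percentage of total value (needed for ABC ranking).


Top item = 98824.0600
Total = 643687.2200
Percentage = 98824.0600 / 643687.2200 * 100 = 15.3528

15.3528%


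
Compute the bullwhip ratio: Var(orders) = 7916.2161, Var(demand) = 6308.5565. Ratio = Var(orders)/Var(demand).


BW = 7916.2161 / 6308.5565 = 1.2548

1.2548


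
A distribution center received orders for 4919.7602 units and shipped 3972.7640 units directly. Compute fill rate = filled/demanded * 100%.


FR = 3972.7640 / 4919.7602 * 100 = 80.7512

80.7512%


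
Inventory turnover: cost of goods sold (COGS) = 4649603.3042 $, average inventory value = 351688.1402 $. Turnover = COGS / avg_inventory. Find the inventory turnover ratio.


Turnover = 4649603.3042 / 351688.1402 = 13.2208

13.2208


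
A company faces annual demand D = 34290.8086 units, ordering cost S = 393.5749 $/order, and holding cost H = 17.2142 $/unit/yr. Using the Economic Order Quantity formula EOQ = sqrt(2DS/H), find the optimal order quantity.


2*D*S = 2 * 34290.8086 * 393.5749 = 26992003.1313
2*D*S/H = 1568007.9894
EOQ = sqrt(1568007.9894) = 1252.2013

1252.2013 units
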